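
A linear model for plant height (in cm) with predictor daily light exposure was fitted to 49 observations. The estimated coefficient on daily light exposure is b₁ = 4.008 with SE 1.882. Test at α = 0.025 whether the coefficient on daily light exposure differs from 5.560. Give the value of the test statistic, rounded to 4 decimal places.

t = -0.8247

H₀: β₁ = 5.560 vs H₁: β₁ ≠ 5.560.
t = (b₁ − β₁⁰)/SE = (4.008 − 5.560) / 1.882 = -0.8247.
df = n − 2 = 49 − 2 = 47.
Two-sided p ≈ 0.4137, which is ≥ 0.025, so fail to reject H₀.
The data are consistent with a true slope of 5.560 cm per unit of daily light exposure.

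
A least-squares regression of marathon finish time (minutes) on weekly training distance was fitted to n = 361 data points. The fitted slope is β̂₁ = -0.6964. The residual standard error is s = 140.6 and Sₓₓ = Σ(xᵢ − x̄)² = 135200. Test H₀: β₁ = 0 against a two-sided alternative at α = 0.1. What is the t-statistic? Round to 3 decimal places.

SE(β̂₁) = s/√Sₓₓ = 140.6/√135200 = 0.382382.
t = -0.6964 / 0.382382 = -1.821.
df = n − 2 = 359.
Two-sided p ≈ 0.0694, which is < 0.1, so reject H₀.
There is evidence that weekly training distance is associated with marathon finish time.

t = -1.821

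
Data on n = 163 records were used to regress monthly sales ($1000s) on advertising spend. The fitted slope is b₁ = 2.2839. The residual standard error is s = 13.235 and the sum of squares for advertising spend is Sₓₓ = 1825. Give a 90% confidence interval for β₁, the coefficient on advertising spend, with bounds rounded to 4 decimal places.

SE(b₁) = s/√Sₓₓ = 13.235/√1825 = 0.309808.
df = n − 2 = 161.
t* = t_{0.05, 161} = 1.654373.
Margin = t* × SE = 1.654373 × 0.309808 = 0.512538.
CI: 2.2839 ± 0.512538 → (1.7714, 2.7964).
With 90% confidence, each one-unit increase in advertising spend is associated with a change of between 1.7714 and 2.7964 $1000s in monthly sales.

(1.7714, 2.7964)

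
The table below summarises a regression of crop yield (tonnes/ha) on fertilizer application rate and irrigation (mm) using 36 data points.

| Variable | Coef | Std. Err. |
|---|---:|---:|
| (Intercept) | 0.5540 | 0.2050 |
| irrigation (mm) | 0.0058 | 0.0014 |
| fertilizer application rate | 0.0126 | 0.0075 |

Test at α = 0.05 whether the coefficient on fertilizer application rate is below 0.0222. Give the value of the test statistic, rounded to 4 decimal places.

Read off: b = 0.0126, SE = 0.0075 for fertilizer application rate.
H₀: β₁ = 0.0222 vs H₁: β₁ < 0.0222.
t = (0.0126 − 0.0222) / 0.0075 = -1.2800.
df = n − k − 1 = 36 − 2 − 1 = 33.
One-sided p ≈ 0.1047, which is ≥ 0.05, so fail to reject H₀.
The data do not give significant evidence that the true slope on fertilizer application rate is below 0.0222 tonnes/ha per unit, holding the other predictors fixed.

t = -1.2800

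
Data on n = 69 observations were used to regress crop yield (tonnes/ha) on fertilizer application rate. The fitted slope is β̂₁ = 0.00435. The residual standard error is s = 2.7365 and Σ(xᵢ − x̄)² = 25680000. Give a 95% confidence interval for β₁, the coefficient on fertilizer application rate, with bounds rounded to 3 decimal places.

(0.003, 0.005)

SE(β̂₁) = s/√Sₓₓ = 2.7365/√25680000 = 0.000540005.
df = n − 2 = 67.
t* = t_{0.025, 67} = 1.996008.
Margin = t* × SE = 1.996008 × 0.000540005 = 0.00108.
CI: 0.00435 ± 0.00108 → (0.003, 0.005).
With 95% confidence, each one-unit increase in fertilizer application rate is associated with a change of between 0.003 and 0.005 tonnes/ha in crop yield.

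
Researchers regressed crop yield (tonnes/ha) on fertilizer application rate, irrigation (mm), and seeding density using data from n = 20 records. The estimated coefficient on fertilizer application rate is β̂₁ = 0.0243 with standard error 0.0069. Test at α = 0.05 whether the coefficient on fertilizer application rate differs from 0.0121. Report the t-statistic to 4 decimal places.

t = 1.7681

H₀: β₁ = 0.0121 vs H₁: β₁ ≠ 0.0121.
t = (β̂₁ − β₁⁰)/SE = (0.0243 − 0.0121) / 0.0069 = 1.7681.
df = n − k − 1 = 20 − 3 − 1 = 16.
Two-sided p ≈ 0.0961, which is ≥ 0.05, so fail to reject H₀.
The data are consistent with a true slope of 0.0121 tonnes/ha per unit of fertilizer application rate, holding the other predictors fixed.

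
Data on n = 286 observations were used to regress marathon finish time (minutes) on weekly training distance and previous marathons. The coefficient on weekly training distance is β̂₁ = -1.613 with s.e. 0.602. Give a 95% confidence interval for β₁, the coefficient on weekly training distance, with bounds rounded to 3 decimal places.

(-2.798, -0.428)

df = n − k − 1 = 286 − 2 − 1 = 283.
t* = t_{0.025, 283} = 1.968382.
Margin = t* × SE = 1.968382 × 0.602 = 1.18497.
CI: -1.613 ± 1.18497 → (-2.798, -0.428).
With 95% confidence, each one-unit increase in weekly training distance is associated with a change of between -2.798 and -0.428 minutes in marathon finish time, holding the other predictors fixed.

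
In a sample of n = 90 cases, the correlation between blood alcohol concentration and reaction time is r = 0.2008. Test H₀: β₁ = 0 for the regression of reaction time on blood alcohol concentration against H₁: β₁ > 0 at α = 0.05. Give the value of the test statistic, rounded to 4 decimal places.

t = 1.9228

t = r·√(n − 2)/√(1 − r²) = 0.2008·√88/√0.959679 = 1.9228.
df = n − 2 = 88.
One-sided p ≈ 0.0289, which is < 0.05, so reject H₀.
There is evidence of a linear association between blood alcohol concentration and reaction time.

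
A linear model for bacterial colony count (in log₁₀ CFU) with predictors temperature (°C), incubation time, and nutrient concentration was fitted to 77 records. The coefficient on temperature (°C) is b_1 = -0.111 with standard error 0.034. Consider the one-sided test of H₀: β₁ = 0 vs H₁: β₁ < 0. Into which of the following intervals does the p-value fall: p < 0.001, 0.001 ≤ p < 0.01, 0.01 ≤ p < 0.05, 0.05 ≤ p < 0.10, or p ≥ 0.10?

p < 0.001

t = -0.111 / 0.034 = -3.265.
df = n − k − 1 = 77 − 3 − 1 = 73.
One-sided p = P(T_{73} < t) ≈ 0.0008.
So p < 0.001.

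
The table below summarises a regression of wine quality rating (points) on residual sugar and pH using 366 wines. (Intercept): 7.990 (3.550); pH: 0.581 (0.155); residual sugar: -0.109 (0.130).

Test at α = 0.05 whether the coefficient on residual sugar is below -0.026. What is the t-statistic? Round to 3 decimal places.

Read off: b = -0.109, SE = 0.130 for residual sugar.
H₀: β₁ = -0.026 vs H₁: β₁ < -0.026.
t = (-0.109 − (-0.026)) / 0.130 = -0.638.
df = n − k − 1 = 366 − 2 − 1 = 363.
One-sided p ≈ 0.2618, which is ≥ 0.05, so fail to reject H₀.
The data do not give significant evidence that the true slope on residual sugar is below -0.026 points per unit, holding the other predictors fixed.

t = -0.638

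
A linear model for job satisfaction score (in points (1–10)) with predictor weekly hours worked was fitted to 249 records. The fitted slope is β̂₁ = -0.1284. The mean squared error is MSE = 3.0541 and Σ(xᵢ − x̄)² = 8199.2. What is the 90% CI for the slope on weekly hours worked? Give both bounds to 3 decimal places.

SE(β̂₁) = √(MSE/Sₓₓ) = √(3.0541/8199.2) = 0.0192999.
df = n − 2 = 247.
t* = t_{0.05, 247} = 1.651046.
Margin = t* × SE = 1.651046 × 0.0192999 = 0.03187.
CI: -0.1284 ± 0.03187 → (-0.160, -0.097).
With 90% confidence, each one-unit increase in weekly hours worked is associated with a change of between -0.160 and -0.097 points (1–10) in job satisfaction score.

(-0.160, -0.097)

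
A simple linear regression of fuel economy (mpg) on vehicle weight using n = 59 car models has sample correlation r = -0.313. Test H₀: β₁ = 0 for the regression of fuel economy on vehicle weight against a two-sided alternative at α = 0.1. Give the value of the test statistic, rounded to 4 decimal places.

t = -2.4881

t = r·√(n − 2)/√(1 − r²) = -0.313·√57/√0.902031 = -2.4881.
df = n − 2 = 57.
Two-sided p ≈ 0.0158, which is < 0.1, so reject H₀.
There is evidence of a linear association between vehicle weight and fuel economy.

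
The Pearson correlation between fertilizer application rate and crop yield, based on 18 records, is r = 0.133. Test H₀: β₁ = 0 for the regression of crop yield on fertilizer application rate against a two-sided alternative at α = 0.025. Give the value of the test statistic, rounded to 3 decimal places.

t = 0.537

t = r·√(n − 2)/√(1 − r²) = 0.133·√16/√0.982311 = 0.537.
df = n − 2 = 16.
Two-sided p ≈ 0.5988, which is ≥ 0.025, so fail to reject H₀.
The data do not give significant evidence of a linear association between fertilizer application rate and crop yield.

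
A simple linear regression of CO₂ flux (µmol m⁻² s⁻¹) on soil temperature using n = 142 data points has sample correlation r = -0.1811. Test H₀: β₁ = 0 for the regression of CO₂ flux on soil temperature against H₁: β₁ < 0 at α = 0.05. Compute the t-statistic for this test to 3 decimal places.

t = r·√(n − 2)/√(1 − r²) = -0.1811·√140/√0.967203 = -2.179.
df = n − 2 = 140.
One-sided p ≈ 0.0155, which is < 0.05, so reject H₀.
There is evidence of a linear association between soil temperature and CO₂ flux.

t = -2.179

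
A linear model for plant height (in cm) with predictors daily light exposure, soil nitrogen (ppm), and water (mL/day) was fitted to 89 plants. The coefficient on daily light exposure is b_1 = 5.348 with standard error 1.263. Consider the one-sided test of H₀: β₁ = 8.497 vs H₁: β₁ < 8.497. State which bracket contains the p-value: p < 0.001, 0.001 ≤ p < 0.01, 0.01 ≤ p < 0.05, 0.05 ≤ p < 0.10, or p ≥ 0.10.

0.001 ≤ p < 0.01

t = (5.348 − 8.497) / 1.263 = -2.493.
df = n − k − 1 = 89 − 3 − 1 = 85.
One-sided p = P(T_{85} < t) ≈ 0.0073.
So 0.001 ≤ p < 0.01.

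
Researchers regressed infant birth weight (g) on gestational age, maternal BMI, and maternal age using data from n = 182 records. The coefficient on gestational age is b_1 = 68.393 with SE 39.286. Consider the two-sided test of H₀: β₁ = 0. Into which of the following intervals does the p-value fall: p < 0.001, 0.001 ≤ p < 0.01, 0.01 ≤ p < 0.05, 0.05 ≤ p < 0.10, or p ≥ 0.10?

t = 68.393 / 39.286 = 1.741.
df = n − k − 1 = 182 − 3 − 1 = 178.
Two-sided p = 2·P(T_{178} > |t|) ≈ 0.0834.
So 0.05 ≤ p < 0.10.

0.05 ≤ p < 0.10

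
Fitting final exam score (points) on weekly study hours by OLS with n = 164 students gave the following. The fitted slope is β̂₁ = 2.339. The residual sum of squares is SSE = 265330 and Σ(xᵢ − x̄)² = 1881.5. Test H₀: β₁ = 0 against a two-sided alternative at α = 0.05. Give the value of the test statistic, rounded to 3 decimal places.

t = 2.507

MSE = SSE/(n − 2) = 265330/162 = 1637.84.
SE(β̂₁) = √(MSE/Sₓₓ) = √(1637.84/1881.5) = 0.933004.
t = 2.339 / 0.933004 = 2.507.
df = n − 2 = 162.
Two-sided p ≈ 0.0132, which is < 0.05, so reject H₀.
There is evidence that weekly study hours is associated with final exam score.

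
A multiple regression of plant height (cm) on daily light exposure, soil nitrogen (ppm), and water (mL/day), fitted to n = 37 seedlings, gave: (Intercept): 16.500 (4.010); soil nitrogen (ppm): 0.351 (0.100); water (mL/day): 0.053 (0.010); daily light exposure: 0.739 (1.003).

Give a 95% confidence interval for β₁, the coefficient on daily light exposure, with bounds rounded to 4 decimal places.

(-1.3016, 2.7796)

Read off: b = 0.739, SE = 1.003 for daily light exposure.
df = n − k − 1 = 37 − 3 − 1 = 33.
t* = t_{0.025, 33} = 2.034515.
Margin = t* × SE = 2.034515 × 1.003 = 2.040619.
CI: 0.739 ± 2.040619 → (-1.3016, 2.7796).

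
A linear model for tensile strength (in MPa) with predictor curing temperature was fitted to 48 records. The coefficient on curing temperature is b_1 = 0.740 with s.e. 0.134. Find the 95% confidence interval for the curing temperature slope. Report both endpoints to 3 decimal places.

(0.470, 1.010)

df = n − 2 = 48 − 2 = 46.
t* = t_{0.025, 46} = 2.012896.
Margin = t* × SE = 2.012896 × 0.134 = 0.26973.
CI: 0.740 ± 0.26973 → (0.470, 1.010).
With 95% confidence, each one-unit increase in curing temperature is associated with a change of between 0.470 and 1.010 MPa in tensile strength.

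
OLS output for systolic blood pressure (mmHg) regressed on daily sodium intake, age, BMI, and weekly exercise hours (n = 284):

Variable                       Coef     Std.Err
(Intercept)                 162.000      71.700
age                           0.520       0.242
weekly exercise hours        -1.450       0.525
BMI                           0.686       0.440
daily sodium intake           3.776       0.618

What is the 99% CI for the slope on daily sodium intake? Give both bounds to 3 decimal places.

(2.173, 5.379)

Read off: b = 3.776, SE = 0.618 for daily sodium intake.
df = n − k − 1 = 284 − 4 − 1 = 279.
t* = t_{0.005, 279} = 2.593565.
Margin = t* × SE = 2.593565 × 0.618 = 1.60282.
CI: 3.776 ± 1.60282 → (2.173, 5.379).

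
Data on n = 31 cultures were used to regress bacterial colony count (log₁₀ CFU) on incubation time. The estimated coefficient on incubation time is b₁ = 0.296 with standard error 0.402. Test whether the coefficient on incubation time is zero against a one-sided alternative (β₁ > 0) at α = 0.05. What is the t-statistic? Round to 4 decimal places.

H₀: β₁ = 0 vs H₁: β₁ > 0.
t = (b₁ − β₁⁰)/SE = 0.296 / 0.402 = 0.7363.
df = n − 2 = 31 − 2 = 29.
One-sided p ≈ 0.2337, which is ≥ 0.05, so fail to reject H₀.
The data do not give significant evidence that the true slope on incubation time is positive.

t = 0.7363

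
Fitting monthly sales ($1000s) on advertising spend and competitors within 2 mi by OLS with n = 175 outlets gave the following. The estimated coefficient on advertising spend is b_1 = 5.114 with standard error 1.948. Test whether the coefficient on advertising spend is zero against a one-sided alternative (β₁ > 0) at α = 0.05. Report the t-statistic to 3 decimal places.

H₀: β₁ = 0 vs H₁: β₁ > 0.
t = (b_1 − β₁⁰)/SE = 5.114 / 1.948 = 2.625.
df = n − k − 1 = 175 − 2 − 1 = 172.
One-sided p ≈ 0.0047, which is < 0.05, so reject H₀.
There is evidence that the true slope on advertising spend is positive, holding the other predictors fixed.

t = 2.625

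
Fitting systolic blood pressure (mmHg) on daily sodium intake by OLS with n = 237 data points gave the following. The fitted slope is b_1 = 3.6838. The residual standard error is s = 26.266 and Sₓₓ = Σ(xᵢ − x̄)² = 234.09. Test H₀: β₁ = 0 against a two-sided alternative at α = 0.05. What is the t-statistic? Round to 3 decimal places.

SE(b_1) = s/√Sₓₓ = 26.266/√234.09 = 1.71673.
t = 3.6838 / 1.71673 = 2.146.
df = n − 2 = 235.
Two-sided p ≈ 0.0329, which is < 0.05, so reject H₀.
There is evidence that daily sodium intake is associated with systolic blood pressure.

t = 2.146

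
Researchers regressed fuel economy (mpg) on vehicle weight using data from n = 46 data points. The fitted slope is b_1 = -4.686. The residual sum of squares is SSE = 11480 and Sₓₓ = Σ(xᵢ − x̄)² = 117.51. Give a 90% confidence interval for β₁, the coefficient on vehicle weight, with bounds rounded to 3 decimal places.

MSE = SSE/(n − 2) = 11480/44 = 260.909.
SE(b_1) = √(MSE/Sₓₓ) = √(260.909/117.51) = 1.49007.
df = n − 2 = 44.
t* = t_{0.05, 44} = 1.68023.
Margin = t* × SE = 1.68023 × 1.49007 = 2.50366.
CI: -4.686 ± 2.50366 → (-7.190, -2.182).
With 90% confidence, each one-unit increase in vehicle weight is associated with a change of between -7.190 and -2.182 mpg in fuel economy.

(-7.190, -2.182)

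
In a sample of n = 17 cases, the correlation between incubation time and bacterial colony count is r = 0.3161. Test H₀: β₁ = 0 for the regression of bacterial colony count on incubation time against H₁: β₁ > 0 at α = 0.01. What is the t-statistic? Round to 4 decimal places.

t = 1.2904

t = r·√(n − 2)/√(1 − r²) = 0.3161·√15/√0.900081 = 1.2904.
df = n − 2 = 15.
One-sided p ≈ 0.1082, which is ≥ 0.01, so fail to reject H₀.
The data do not give significant evidence of a linear association between incubation time and bacterial colony count.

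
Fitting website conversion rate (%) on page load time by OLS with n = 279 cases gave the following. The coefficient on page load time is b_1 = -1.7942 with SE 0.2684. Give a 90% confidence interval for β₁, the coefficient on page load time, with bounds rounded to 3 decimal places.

df = n − 2 = 279 − 2 = 277.
t* = t_{0.05, 277} = 1.650373.
Margin = t* × SE = 1.650373 × 0.2684 = 0.44296.
CI: -1.7942 ± 0.44296 → (-2.237, -1.351).
With 90% confidence, each one-unit increase in page load time is associated with a change of between -2.237 and -1.351 % in website conversion rate.

(-2.237, -1.351)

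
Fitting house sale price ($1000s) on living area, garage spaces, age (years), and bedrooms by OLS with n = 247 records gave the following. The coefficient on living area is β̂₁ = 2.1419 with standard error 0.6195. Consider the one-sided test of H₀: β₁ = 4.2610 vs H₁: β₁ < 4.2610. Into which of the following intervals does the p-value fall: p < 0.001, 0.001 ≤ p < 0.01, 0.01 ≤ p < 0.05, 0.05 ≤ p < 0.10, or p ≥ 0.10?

p < 0.001

t = (2.1419 − 4.2610) / 0.6195 = -3.421.
df = n − k − 1 = 247 − 4 − 1 = 242.
One-sided p = P(T_{242} < t) ≈ 0.0004.
So p < 0.001.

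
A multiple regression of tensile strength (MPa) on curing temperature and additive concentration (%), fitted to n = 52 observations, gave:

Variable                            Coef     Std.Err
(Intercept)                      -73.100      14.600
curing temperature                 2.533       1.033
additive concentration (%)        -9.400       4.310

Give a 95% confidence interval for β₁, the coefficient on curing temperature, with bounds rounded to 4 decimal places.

(0.4571, 4.6089)

Read off: b = 2.533, SE = 1.033 for curing temperature.
df = n − k − 1 = 52 − 2 − 1 = 49.
t* = t_{0.025, 49} = 2.009575.
Margin = t* × SE = 2.009575 × 1.033 = 2.075891.
CI: 2.533 ± 2.075891 → (0.4571, 4.6089).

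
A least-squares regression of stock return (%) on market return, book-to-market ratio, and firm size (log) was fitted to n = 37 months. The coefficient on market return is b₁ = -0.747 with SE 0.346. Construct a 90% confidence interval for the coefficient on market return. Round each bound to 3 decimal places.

(-1.333, -0.161)

df = n − k − 1 = 37 − 3 − 1 = 33.
t* = t_{0.05, 33} = 1.69236.
Margin = t* × SE = 1.69236 × 0.346 = 0.58556.
CI: -0.747 ± 0.58556 → (-1.333, -0.161).
With 90% confidence, each one-unit increase in market return is associated with a change of between -1.333 and -0.161 % in stock return, holding the other predictors fixed.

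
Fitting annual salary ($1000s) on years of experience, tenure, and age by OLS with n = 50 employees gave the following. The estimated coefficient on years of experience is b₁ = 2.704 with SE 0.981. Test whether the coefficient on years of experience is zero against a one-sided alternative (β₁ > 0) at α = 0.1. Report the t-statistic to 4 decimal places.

t = 2.7564

H₀: β₁ = 0 vs H₁: β₁ > 0.
t = (b₁ − β₁⁰)/SE = 2.704 / 0.981 = 2.7564.
df = n − k − 1 = 50 − 3 − 1 = 46.
One-sided p ≈ 0.0042, which is < 0.1, so reject H₀.
There is evidence that the true slope on years of experience is positive, holding the other predictors fixed.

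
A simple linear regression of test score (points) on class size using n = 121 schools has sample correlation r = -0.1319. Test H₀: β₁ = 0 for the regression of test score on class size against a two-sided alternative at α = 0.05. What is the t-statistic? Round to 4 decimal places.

t = -1.4515

t = r·√(n − 2)/√(1 − r²) = -0.1319·√119/√0.982602 = -1.4515.
df = n − 2 = 119.
Two-sided p ≈ 0.1493, which is ≥ 0.05, so fail to reject H₀.
The data do not give significant evidence of a linear association between class size and test score.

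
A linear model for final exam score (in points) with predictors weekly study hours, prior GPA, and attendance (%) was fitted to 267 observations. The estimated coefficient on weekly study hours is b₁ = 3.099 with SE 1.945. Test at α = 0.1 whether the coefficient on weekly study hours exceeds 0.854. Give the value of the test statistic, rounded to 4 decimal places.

t = 1.1542

H₀: β₁ = 0.854 vs H₁: β₁ > 0.854.
t = (b₁ − β₁⁰)/SE = (3.099 − 0.854) / 1.945 = 1.1542.
df = n − k − 1 = 267 − 3 − 1 = 263.
One-sided p ≈ 0.1247, which is ≥ 0.1, so fail to reject H₀.
The data do not give significant evidence that the true slope on weekly study hours exceeds 0.854 points per unit, holding the other predictors fixed.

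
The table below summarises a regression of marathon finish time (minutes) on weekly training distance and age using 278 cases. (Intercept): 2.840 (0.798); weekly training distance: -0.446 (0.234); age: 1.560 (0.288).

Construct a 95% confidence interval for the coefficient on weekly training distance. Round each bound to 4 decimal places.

(-0.9067, 0.0147)

Read off: b = -0.446, SE = 0.234 for weekly training distance.
df = n − k − 1 = 278 − 2 − 1 = 275.
t* = t_{0.025, 275} = 1.968628.
Margin = t* × SE = 1.968628 × 0.234 = 0.460659.
CI: -0.446 ± 0.460659 → (-0.9067, 0.0147).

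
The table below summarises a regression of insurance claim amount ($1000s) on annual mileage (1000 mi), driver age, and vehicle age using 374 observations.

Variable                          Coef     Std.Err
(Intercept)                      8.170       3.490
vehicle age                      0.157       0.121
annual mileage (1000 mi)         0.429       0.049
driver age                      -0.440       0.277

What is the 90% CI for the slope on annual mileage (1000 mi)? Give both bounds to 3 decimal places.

(0.348, 0.510)

Read off: b = 0.429, SE = 0.049 for annual mileage (1000 mi).
df = n − k − 1 = 374 − 3 − 1 = 370.
t* = t_{0.05, 370} = 1.648982.
Margin = t* × SE = 1.648982 × 0.049 = 0.08080.
CI: 0.429 ± 0.08080 → (0.348, 0.510).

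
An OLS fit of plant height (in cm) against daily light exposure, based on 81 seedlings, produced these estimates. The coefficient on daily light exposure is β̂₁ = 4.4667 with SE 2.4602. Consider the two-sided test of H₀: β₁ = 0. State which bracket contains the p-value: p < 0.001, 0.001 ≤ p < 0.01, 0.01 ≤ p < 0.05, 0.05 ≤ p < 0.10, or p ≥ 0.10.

t = 4.4667 / 2.4602 = 1.816.
df = n − 2 = 81 − 2 = 79.
Two-sided p = 2·P(T_{79} > |t|) ≈ 0.0732.
So 0.05 ≤ p < 0.10.

0.05 ≤ p < 0.10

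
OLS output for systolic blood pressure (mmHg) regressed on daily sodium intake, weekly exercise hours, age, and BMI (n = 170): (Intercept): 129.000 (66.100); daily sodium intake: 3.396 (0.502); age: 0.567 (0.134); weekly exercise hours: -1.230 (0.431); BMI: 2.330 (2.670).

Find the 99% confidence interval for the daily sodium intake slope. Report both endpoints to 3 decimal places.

Read off: b = 3.396, SE = 0.502 for daily sodium intake.
df = n − k − 1 = 170 − 4 − 1 = 165.
t* = t_{0.005, 165} = 2.605954.
Margin = t* × SE = 2.605954 × 0.502 = 1.30819.
CI: 3.396 ± 1.30819 → (2.088, 4.704).

(2.088, 4.704)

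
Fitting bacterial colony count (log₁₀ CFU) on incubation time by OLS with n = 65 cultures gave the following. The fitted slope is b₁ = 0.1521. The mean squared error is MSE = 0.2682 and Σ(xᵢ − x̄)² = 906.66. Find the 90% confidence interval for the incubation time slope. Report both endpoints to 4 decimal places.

SE(b₁) = √(MSE/Sₓₓ) = √(0.2682/906.66) = 0.0171992.
df = n − 2 = 63.
t* = t_{0.05, 63} = 1.669402.
Margin = t* × SE = 1.669402 × 0.0171992 = 0.028712.
CI: 0.1521 ± 0.028712 → (0.1234, 0.1808).
With 90% confidence, each one-unit increase in incubation time is associated with a change of between 0.1234 and 0.1808 log₁₀ CFU in bacterial colony count.

(0.1234, 0.1808)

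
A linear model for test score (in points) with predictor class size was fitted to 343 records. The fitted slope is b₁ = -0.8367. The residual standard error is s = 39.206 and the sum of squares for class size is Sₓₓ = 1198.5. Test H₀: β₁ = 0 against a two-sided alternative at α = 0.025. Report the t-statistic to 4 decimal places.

SE(b₁) = s/√Sₓₓ = 39.206/√1198.5 = 1.13249.
t = -0.8367 / 1.13249 = -0.7388.
df = n − 2 = 341.
Two-sided p ≈ 0.4605, which is ≥ 0.025, so fail to reject H₀.
The data do not give significant evidence of an association between class size and test score.

t = -0.7388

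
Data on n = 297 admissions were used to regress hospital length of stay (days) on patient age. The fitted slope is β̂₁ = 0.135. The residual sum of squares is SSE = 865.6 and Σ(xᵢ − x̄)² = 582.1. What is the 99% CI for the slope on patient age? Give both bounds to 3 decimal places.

(-0.049, 0.319)

MSE = SSE/(n − 2) = 865.6/295 = 2.93424.
SE(β̂₁) = √(MSE/Sₓₓ) = √(2.93424/582.1) = 0.0709984.
df = n − 2 = 295.
t* = t_{0.005, 295} = 2.592598.
Margin = t* × SE = 2.592598 × 0.0709984 = 0.18407.
CI: 0.135 ± 0.18407 → (-0.049, 0.319).
With 99% confidence, each one-unit increase in patient age is associated with a change of between -0.049 and 0.319 days in hospital length of stay.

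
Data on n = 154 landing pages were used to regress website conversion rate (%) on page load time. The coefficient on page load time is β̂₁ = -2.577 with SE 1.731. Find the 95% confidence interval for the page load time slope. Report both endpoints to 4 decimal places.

df = n − 2 = 154 − 2 = 152.
t* = t_{0.025, 152} = 1.975694.
Margin = t* × SE = 1.975694 × 1.731 = 3.419926.
CI: -2.577 ± 3.419926 → (-5.9969, 0.8429).
With 95% confidence, each one-unit increase in page load time is associated with a change of between -5.9969 and 0.8429 % in website conversion rate.

(-5.9969, 0.8429)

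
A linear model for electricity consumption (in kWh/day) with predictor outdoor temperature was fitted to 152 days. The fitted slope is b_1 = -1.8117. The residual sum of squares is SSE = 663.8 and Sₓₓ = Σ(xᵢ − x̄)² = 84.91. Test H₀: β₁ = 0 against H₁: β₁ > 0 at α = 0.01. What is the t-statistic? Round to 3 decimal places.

MSE = SSE/(n − 2) = 663.8/150 = 4.42533.
SE(b_1) = √(MSE/Sₓₓ) = √(4.42533/84.91) = 0.228294.
t = -1.8117 / 0.228294 = -7.936.
df = n − 2 = 150.
One-sided p ≈ 1.0000, which is ≥ 0.01, so fail to reject H₀.
The data do not give significant evidence that the true slope on outdoor temperature is positive.

t = -7.936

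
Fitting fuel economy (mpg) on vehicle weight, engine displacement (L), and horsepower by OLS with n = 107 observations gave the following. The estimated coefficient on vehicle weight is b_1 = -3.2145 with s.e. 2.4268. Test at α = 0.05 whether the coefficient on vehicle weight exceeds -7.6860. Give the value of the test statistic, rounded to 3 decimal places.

t = 1.843

H₀: β₁ = -7.6860 vs H₁: β₁ > -7.6860.
t = (b_1 − β₁⁰)/SE = (-3.2145 − (-7.6860)) / 2.4268 = 1.843.
df = n − k − 1 = 107 − 3 − 1 = 103.
One-sided p ≈ 0.0341, which is < 0.05, so reject H₀.
There is evidence that the true slope on vehicle weight exceeds -7.6860 mpg per unit, holding the other predictors fixed.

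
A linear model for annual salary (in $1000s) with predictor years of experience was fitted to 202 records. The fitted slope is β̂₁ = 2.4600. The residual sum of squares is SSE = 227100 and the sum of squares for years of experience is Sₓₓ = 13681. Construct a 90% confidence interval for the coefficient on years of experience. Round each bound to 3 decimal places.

(1.984, 2.936)

MSE = SSE/(n − 2) = 227100/200 = 1135.5.
SE(β̂₁) = √(MSE/Sₓₓ) = √(1135.5/13681) = 0.288094.
df = n − 2 = 200.
t* = t_{0.05, 200} = 1.652508.
Margin = t* × SE = 1.652508 × 0.288094 = 0.47608.
CI: 2.4600 ± 0.47608 → (1.984, 2.936).
With 90% confidence, each one-unit increase in years of experience is associated with a change of between 1.984 and 2.936 $1000s in annual salary.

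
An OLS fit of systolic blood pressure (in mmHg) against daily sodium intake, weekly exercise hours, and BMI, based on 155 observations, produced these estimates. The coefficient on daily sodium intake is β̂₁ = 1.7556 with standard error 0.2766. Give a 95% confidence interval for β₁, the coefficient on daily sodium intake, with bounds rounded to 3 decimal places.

df = n − k − 1 = 155 − 3 − 1 = 151.
t* = t_{0.025, 151} = 1.975799.
Margin = t* × SE = 1.975799 × 0.2766 = 0.54651.
CI: 1.7556 ± 0.54651 → (1.209, 2.302).
With 95% confidence, each one-unit increase in daily sodium intake is associated with a change of between 1.209 and 2.302 mmHg in systolic blood pressure, holding the other predictors fixed.

(1.209, 2.302)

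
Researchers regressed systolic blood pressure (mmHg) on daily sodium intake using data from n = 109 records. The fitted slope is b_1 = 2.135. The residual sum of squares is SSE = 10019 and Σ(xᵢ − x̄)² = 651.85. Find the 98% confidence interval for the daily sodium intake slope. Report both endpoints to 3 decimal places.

MSE = SSE/(n − 2) = 10019/107 = 93.6355.
SE(b_1) = √(MSE/Sₓₓ) = √(93.6355/651.85) = 0.379006.
df = n − 2 = 107.
t* = t_{0.01, 107} = 2.361704.
Margin = t* × SE = 2.361704 × 0.379006 = 0.89510.
CI: 2.135 ± 0.89510 → (1.240, 3.030).
With 98% confidence, each one-unit increase in daily sodium intake is associated with a change of between 1.240 and 3.030 mmHg in systolic blood pressure.

(1.240, 3.030)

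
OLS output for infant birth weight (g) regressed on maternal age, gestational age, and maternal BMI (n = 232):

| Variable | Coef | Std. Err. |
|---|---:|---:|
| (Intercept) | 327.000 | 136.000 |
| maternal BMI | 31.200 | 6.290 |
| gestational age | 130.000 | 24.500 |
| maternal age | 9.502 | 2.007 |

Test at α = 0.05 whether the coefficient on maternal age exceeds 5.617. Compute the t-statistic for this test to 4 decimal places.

Read off: b = 9.502, SE = 2.007 for maternal age.
H₀: β₁ = 5.617 vs H₁: β₁ > 5.617.
t = (9.502 − 5.617) / 2.007 = 1.9357.
df = n − k − 1 = 232 − 3 − 1 = 228.
One-sided p ≈ 0.0271, which is < 0.05, so reject H₀.
There is evidence that the true slope on maternal age exceeds 5.617 g per unit, holding the other predictors fixed.

t = 1.9357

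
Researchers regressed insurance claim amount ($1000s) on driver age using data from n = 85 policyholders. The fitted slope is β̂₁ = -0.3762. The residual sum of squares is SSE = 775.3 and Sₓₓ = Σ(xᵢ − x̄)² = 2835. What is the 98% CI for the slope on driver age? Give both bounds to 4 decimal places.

MSE = SSE/(n − 2) = 775.3/83 = 9.34096.
SE(β̂₁) = √(MSE/Sₓₓ) = √(9.34096/2835) = 0.057401.
df = n − 2 = 83.
t* = t_{0.01, 83} = 2.372119.
Margin = t* × SE = 2.372119 × 0.057401 = 0.136162.
CI: -0.3762 ± 0.136162 → (-0.5124, -0.2400).
With 98% confidence, each one-unit increase in driver age is associated with a change of between -0.5124 and -0.2400 $1000s in insurance claim amount.

(-0.5124, -0.2400)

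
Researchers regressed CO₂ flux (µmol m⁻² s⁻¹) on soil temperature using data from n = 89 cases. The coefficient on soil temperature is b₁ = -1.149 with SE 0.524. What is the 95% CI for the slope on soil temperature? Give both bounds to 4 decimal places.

(-2.1905, -0.1075)

df = n − 2 = 89 − 2 = 87.
t* = t_{0.025, 87} = 1.987608.
Margin = t* × SE = 1.987608 × 0.524 = 1.041507.
CI: -1.149 ± 1.041507 → (-2.1905, -0.1075).
With 95% confidence, each one-unit increase in soil temperature is associated with a change of between -2.1905 and -0.1075 µmol m⁻² s⁻¹ in CO₂ flux.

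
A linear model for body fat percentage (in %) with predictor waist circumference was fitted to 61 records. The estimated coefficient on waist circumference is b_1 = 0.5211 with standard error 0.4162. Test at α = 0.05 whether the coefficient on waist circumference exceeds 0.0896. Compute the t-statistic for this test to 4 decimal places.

H₀: β₁ = 0.0896 vs H₁: β₁ > 0.0896.
t = (b_1 − β₁⁰)/SE = (0.5211 − 0.0896) / 0.4162 = 1.0368.
df = n − 2 = 61 − 2 = 59.
One-sided p ≈ 0.1520, which is ≥ 0.05, so fail to reject H₀.
The data do not give significant evidence that the true slope on waist circumference exceeds 0.0896 % per unit.

t = 1.0368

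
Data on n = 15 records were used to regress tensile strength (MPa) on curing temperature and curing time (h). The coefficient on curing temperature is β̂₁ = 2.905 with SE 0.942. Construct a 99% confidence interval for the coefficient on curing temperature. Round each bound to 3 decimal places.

df = n − k − 1 = 15 − 2 − 1 = 12.
t* = t_{0.005, 12} = 3.05454.
Margin = t* × SE = 3.05454 × 0.942 = 2.87738.
CI: 2.905 ± 2.87738 → (0.028, 5.782).
With 99% confidence, each one-unit increase in curing temperature is associated with a change of between 0.028 and 5.782 MPa in tensile strength, holding the other predictors fixed.

(0.028, 5.782)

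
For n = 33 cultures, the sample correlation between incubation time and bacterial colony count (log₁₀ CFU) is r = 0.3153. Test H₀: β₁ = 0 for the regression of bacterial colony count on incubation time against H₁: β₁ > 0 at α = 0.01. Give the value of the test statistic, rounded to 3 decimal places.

t = 1.850

t = r·√(n − 2)/√(1 − r²) = 0.3153·√31/√0.900586 = 1.850.
df = n − 2 = 31.
One-sided p ≈ 0.0369, which is ≥ 0.01, so fail to reject H₀.
The data do not give significant evidence of a linear association between incubation time and bacterial colony count.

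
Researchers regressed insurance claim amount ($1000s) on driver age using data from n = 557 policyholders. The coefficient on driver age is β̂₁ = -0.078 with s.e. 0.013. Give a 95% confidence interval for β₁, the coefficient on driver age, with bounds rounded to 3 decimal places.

df = n − 2 = 557 − 2 = 555.
t* = t_{0.025, 555} = 1.964248.
Margin = t* × SE = 1.964248 × 0.013 = 0.02554.
CI: -0.078 ± 0.02554 → (-0.104, -0.052).
With 95% confidence, each one-unit increase in driver age is associated with a change of between -0.104 and -0.052 $1000s in insurance claim amount.

(-0.104, -0.052)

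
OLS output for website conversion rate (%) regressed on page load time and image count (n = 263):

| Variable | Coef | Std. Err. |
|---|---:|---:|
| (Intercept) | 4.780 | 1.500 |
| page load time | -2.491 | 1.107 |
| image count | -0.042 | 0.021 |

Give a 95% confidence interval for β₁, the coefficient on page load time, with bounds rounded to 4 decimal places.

(-4.6708, -0.3112)

Read off: b = -2.491, SE = 1.107 for page load time.
df = n − k − 1 = 263 − 2 − 1 = 260.
t* = t_{0.025, 260} = 1.96913.
Margin = t* × SE = 1.96913 × 1.107 = 2.179827.
CI: -2.491 ± 2.179827 → (-4.6708, -0.3112).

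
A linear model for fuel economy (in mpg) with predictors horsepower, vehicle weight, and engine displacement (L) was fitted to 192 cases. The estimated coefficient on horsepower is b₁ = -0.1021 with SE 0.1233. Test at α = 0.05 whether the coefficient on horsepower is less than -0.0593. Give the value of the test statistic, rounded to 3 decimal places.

t = -0.347

H₀: β₁ = -0.0593 vs H₁: β₁ < -0.0593.
t = (b₁ − β₁⁰)/SE = (-0.1021 − (-0.0593)) / 0.1233 = -0.347.
df = n − k − 1 = 192 − 3 − 1 = 188.
One-sided p ≈ 0.3644, which is ≥ 0.05, so fail to reject H₀.
The data do not give significant evidence that the true slope on horsepower is below -0.0593 mpg per unit, holding the other predictors fixed.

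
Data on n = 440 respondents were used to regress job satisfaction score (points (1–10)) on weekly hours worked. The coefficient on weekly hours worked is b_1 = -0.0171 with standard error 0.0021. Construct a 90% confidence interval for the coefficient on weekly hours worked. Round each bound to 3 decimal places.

(-0.021, -0.014)

df = n − 2 = 440 − 2 = 438.
t* = t_{0.05, 438} = 1.64834.
Margin = t* × SE = 1.64834 × 0.0021 = 0.00346.
CI: -0.0171 ± 0.00346 → (-0.021, -0.014).
With 90% confidence, each one-unit increase in weekly hours worked is associated with a change of between -0.021 and -0.014 points (1–10) in job satisfaction score.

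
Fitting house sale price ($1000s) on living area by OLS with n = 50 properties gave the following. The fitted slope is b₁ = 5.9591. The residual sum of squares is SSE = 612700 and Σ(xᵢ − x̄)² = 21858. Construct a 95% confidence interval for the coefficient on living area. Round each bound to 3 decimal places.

MSE = SSE/(n − 2) = 612700/48 = 12764.6.
SE(b₁) = √(MSE/Sₓₓ) = √(12764.6/21858) = 0.764184.
df = n − 2 = 48.
t* = t_{0.025, 48} = 2.010635.
Margin = t* × SE = 2.010635 × 0.764184 = 1.53650.
CI: 5.9591 ± 1.53650 → (4.423, 7.496).
With 95% confidence, each one-unit increase in living area is associated with a change of between 4.423 and 7.496 $1000s in house sale price.

(4.423, 7.496)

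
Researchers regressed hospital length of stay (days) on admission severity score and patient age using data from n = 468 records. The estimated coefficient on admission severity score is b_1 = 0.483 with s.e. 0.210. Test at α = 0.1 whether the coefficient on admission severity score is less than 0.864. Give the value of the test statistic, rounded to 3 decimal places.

H₀: β₁ = 0.864 vs H₁: β₁ < 0.864.
t = (b_1 − β₁⁰)/SE = (0.483 − 0.864) / 0.210 = -1.814.
df = n − k − 1 = 468 − 2 − 1 = 465.
One-sided p ≈ 0.0351, which is < 0.1, so reject H₀.
There is evidence that the true slope on admission severity score is below 0.864 days per unit, holding the other predictors fixed.

t = -1.814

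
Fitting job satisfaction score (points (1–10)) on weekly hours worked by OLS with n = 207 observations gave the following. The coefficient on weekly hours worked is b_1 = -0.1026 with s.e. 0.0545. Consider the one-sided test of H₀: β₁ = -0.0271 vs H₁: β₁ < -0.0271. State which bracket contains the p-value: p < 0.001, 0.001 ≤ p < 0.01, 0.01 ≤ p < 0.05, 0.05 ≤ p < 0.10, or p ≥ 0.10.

0.05 ≤ p < 0.10

t = (-0.1026 − (-0.0271)) / 0.0545 = -1.385.
df = n − 2 = 207 − 2 = 205.
One-sided p = P(T_{205} < t) ≈ 0.0837.
So 0.05 ≤ p < 0.10.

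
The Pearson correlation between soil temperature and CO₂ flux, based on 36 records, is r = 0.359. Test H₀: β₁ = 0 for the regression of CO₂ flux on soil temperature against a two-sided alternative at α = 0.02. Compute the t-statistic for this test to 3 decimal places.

t = 2.243

t = r·√(n − 2)/√(1 − r²) = 0.359·√34/√0.871119 = 2.243.
df = n − 2 = 34.
Two-sided p ≈ 0.0315, which is ≥ 0.02, so fail to reject H₀.
The data do not give significant evidence of a linear association between soil temperature and CO₂ flux.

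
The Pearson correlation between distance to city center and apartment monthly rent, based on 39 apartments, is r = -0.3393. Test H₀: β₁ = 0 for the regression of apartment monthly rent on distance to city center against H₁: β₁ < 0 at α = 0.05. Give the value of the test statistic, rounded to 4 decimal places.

t = -2.1940

t = r·√(n − 2)/√(1 − r²) = -0.3393·√37/√0.884876 = -2.1940.
df = n − 2 = 37.
One-sided p ≈ 0.0173, which is < 0.05, so reject H₀.
There is evidence of a linear association between distance to city center and apartment monthly rent.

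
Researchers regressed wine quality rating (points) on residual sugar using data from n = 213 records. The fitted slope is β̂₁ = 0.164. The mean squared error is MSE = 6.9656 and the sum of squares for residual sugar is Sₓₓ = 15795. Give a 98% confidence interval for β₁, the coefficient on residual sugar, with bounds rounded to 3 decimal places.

SE(β̂₁) = √(MSE/Sₓₓ) = √(6.9656/15795) = 0.021.
df = n − 2 = 211.
t* = t_{0.01, 211} = 2.34415.
Margin = t* × SE = 2.34415 × 0.021 = 0.04923.
CI: 0.164 ± 0.04923 → (0.115, 0.213).
With 98% confidence, each one-unit increase in residual sugar is associated with a change of between 0.115 and 0.213 points in wine quality rating.

(0.115, 0.213)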